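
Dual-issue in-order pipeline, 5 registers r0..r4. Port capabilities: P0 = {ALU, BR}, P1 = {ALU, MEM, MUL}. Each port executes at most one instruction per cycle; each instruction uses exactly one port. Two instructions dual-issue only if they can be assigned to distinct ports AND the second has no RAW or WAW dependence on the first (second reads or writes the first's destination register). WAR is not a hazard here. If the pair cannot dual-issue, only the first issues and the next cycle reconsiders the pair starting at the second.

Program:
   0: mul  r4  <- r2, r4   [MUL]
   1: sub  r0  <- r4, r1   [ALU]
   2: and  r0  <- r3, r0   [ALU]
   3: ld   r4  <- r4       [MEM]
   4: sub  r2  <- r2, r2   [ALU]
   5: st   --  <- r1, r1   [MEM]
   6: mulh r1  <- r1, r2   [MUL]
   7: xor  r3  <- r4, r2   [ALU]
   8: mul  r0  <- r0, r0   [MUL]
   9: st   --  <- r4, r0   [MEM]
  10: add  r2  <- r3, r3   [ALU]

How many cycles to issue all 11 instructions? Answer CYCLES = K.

#0 head=0: mul.MUL i0 RAW r4
#1 head=1: sub.ALU i1 RAW+WAW r0
#2 head=2: and.ALU+ld.MEM i2&i3 pair
#3 head=4: sub.ALU+st.MEM i4&i5 pair
#4 head=6: mulh.MUL+xor.ALU i6&i7 pair
#5 head=8: mul.MUL i8 no-port MUL/MEM
#6 head=9: st.MEM+add.ALU i9&i10 pair

CYCLES = 7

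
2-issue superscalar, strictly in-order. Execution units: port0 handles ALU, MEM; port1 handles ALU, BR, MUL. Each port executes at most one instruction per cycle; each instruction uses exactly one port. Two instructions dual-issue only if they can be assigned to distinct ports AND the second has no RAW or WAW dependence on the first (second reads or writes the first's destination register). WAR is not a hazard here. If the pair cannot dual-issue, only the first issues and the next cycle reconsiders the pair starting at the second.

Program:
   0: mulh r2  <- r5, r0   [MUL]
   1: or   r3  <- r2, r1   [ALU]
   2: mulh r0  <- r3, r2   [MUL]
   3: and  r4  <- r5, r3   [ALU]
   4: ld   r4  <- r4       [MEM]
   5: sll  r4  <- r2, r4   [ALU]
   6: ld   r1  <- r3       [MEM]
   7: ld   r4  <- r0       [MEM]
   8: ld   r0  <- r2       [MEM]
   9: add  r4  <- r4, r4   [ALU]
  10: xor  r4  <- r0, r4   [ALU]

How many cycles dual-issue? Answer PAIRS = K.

PAIRS = 3

  cy0 -> i0 (mulh) RAW r2
  cy1 -> i1 (or) RAW r3
  cy2 -> i2&i3 (mulh and) dual
  cy3 -> i4 (ld) RAW+WAW r4
  cy4 -> i5&i6 (sll ld) dual
  cy5 -> i7 (ld) no-port MEM/MEM
  cy6 -> i8&i9 (ld add) dual
  cy7 -> i10 (xor) tail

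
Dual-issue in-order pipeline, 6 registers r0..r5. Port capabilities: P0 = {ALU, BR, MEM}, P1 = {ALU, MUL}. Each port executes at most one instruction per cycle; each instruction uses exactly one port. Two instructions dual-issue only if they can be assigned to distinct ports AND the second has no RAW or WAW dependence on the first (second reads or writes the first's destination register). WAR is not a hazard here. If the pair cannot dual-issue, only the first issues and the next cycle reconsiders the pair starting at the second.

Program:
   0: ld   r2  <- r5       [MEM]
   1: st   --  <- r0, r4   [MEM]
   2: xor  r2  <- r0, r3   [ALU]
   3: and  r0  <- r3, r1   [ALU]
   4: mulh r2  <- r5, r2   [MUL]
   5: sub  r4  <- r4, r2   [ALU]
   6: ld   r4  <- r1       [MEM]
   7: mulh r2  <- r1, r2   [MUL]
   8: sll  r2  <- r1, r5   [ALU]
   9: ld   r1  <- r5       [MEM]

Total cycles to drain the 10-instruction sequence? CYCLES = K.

0. ld @i0  | no-port MEM/MEM
1. st/xor @i1&i2  | 2-wide
2. and/mulh @i3&i4  | 2-wide
3. sub @i5  | WAW r4
4. ld/mulh @i6&i7  | 2-wide
5. sll/ld @i8&i9  | 2-wide

CYCLES = 6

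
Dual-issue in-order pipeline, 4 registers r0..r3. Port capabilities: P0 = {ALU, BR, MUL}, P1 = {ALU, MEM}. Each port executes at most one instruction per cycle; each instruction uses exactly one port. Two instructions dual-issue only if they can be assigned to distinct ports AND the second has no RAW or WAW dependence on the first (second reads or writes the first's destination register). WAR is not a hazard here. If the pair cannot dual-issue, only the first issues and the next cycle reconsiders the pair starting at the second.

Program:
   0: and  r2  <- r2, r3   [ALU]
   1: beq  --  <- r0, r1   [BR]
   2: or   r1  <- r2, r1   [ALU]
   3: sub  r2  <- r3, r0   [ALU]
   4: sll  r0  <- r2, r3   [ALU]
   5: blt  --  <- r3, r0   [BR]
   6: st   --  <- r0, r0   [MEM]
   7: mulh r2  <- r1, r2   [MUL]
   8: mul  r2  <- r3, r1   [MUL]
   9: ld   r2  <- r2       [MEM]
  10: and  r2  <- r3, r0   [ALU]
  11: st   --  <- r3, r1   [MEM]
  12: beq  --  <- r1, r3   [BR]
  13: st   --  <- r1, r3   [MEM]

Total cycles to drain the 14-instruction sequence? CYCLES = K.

CYCLES = 9

  cy0 -> i0+i1 (and beq) pair
  cy1 -> i2+i3 (or sub) pair
  cy2 -> i4 (sll) RAW r0
  cy3 -> i5+i6 (blt st) pair
  cy4 -> i7 (mulh) no-port MUL/MUL
  cy5 -> i8 (mul) RAW+WAW r2
  cy6 -> i9 (ld) WAW r2
  cy7 -> i10+i11 (and st) pair
  cy8 -> i12+i13 (beq st) pair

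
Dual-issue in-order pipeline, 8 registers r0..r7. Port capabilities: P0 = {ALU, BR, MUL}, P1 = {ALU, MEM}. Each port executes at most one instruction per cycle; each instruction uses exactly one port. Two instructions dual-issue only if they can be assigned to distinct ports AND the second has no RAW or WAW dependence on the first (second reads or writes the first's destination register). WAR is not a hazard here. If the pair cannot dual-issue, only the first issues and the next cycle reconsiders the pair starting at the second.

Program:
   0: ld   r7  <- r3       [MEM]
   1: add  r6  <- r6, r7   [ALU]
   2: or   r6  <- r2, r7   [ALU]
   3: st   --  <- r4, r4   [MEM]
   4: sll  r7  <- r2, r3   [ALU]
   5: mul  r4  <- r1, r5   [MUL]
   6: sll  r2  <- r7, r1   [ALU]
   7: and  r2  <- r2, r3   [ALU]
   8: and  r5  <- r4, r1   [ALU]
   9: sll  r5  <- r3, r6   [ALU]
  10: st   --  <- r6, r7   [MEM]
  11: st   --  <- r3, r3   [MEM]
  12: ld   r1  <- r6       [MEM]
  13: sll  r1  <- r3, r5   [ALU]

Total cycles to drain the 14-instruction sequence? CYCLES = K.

[0] i0  ld  -- RAW r7
[1] i1  add  -- WAW r6
[2] i2&i3  or st  -- dual
[3] i4&i5  sll mul  -- dual
[4] i6  sll  -- RAW+WAW r2
[5] i7&i8  and and  -- dual
[6] i9&i10  sll st  -- dual
[7] i11  st  -- no-port MEM/MEM
[8] i12  ld  -- WAW r1
[9] i13  sll  -- tail

CYCLES = 10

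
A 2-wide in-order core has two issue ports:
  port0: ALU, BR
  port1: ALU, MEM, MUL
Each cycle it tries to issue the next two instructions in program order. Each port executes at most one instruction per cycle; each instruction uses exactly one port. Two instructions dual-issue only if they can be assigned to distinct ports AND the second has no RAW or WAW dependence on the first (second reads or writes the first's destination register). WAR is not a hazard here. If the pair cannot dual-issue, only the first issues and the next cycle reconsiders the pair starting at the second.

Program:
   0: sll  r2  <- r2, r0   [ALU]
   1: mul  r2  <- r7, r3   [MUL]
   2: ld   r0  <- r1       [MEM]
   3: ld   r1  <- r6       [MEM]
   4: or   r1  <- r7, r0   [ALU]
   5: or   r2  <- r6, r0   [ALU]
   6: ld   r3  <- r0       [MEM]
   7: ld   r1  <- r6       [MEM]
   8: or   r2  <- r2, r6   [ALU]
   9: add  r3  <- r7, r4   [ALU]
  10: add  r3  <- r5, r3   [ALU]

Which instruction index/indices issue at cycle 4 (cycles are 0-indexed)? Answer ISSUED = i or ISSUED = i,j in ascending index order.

ISSUED = 4,5

[0] i0  sll.ALU  -- WAW r2
[1] i1  mul.MUL  -- no-port MUL/MEM
[2] i2  ld.MEM  -- no-port MEM/MEM
[3] i3  ld.MEM  -- WAW r1
[4] i4&i5  or.ALU+or.ALU  -- pair
[5] i6  ld.MEM  -- no-port MEM/MEM
[6] i7&i8  ld.MEM+or.ALU  -- pair
[7] i9  add.ALU  -- RAW+WAW r3
[8] i10  add.ALU  -- tail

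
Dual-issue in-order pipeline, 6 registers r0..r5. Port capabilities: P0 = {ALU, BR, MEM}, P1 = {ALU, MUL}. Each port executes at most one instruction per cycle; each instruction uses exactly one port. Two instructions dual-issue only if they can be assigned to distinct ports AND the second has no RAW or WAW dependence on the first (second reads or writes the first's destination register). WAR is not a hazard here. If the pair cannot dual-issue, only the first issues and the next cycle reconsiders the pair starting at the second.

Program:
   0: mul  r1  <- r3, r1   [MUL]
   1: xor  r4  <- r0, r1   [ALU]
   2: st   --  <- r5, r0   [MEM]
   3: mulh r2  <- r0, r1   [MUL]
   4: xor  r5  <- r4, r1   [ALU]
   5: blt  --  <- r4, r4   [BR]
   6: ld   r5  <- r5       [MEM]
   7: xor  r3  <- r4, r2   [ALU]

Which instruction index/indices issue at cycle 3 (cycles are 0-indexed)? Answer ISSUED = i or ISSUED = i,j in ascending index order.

0. mul.MUL @i0  | RAW r1
1. xor.ALU;st.MEM @i1,i2  | dual
2. mulh.MUL;xor.ALU @i3,i4  | dual
3. blt.BR @i5  | no-port BR/MEM
4. ld.MEM;xor.ALU @i6,i7  | dual

ISSUED = 5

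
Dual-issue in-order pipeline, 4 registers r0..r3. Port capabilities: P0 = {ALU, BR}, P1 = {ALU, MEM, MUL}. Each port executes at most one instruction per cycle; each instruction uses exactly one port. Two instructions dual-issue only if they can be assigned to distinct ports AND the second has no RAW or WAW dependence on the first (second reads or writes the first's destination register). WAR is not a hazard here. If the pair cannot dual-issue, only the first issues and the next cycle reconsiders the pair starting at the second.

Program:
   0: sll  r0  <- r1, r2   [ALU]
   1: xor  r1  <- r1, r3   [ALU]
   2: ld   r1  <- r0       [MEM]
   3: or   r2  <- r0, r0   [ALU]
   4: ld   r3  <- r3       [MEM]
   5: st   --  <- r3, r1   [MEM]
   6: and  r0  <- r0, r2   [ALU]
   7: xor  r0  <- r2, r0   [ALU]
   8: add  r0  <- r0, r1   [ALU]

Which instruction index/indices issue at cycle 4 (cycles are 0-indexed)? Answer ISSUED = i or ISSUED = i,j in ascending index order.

ISSUED = 7

[0] i0/i1  sll xor  -- pair
[1] i2/i3  ld or  -- pair
[2] i4  ld  -- no-port MEM/MEM
[3] i5/i6  st and  -- pair
[4] i7  xor  -- RAW+WAW r0
[5] i8  add  -- tail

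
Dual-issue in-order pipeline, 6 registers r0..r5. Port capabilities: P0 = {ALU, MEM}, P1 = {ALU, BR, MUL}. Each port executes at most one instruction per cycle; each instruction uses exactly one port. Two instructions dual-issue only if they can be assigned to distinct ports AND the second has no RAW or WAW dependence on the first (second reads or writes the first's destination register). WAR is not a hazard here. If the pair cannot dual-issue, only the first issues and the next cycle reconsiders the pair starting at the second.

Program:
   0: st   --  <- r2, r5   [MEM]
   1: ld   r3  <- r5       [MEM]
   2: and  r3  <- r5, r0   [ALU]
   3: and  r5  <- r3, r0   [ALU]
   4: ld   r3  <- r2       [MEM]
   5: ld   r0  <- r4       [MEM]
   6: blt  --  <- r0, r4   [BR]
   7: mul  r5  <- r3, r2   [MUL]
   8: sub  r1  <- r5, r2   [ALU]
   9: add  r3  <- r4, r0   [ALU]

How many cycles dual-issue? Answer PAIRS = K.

PAIRS = 2

#0 head=0: st i0 no-port MEM/MEM
#1 head=1: ld i1 WAW r3
#2 head=2: and i2 RAW r3
#3 head=3: and+ld i3+i4 pair
#4 head=5: ld i5 RAW r0
#5 head=6: blt i6 no-port BR/MUL
#6 head=7: mul i7 RAW r5
#7 head=8: sub+add i8+i9 pair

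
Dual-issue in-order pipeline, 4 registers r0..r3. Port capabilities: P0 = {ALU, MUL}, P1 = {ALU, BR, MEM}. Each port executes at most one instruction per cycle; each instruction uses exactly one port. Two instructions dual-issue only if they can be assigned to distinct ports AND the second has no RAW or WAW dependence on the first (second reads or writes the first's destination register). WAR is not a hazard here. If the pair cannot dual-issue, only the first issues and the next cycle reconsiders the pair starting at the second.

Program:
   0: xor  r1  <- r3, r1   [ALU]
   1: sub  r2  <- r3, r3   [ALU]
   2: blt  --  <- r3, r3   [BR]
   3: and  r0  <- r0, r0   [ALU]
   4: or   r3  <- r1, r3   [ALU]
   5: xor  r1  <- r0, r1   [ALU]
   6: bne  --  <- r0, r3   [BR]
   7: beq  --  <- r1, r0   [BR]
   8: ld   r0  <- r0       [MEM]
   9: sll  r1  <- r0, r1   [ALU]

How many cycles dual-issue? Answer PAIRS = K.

PAIRS = 3

0. xor.ALU sub.ALU @i0&i1  | dual
1. blt.BR and.ALU @i2&i3  | dual
2. or.ALU xor.ALU @i4&i5  | dual
3. bne.BR @i6  | no-port BR/BR
4. beq.BR @i7  | no-port BR/MEM
5. ld.MEM @i8  | RAW r0
6. sll.ALU @i9  | tail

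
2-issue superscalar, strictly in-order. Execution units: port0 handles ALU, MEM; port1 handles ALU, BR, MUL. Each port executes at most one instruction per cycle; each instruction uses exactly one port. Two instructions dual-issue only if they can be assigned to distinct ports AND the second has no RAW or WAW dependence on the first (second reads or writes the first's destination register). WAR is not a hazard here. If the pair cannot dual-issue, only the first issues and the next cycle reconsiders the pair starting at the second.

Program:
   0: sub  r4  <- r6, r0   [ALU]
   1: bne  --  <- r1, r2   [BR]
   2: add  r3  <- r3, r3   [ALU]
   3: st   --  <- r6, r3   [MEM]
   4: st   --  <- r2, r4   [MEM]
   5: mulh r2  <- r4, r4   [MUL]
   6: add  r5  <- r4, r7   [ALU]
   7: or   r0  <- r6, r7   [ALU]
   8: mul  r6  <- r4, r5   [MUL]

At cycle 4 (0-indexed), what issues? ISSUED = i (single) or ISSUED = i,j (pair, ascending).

[0] i0/i1  sub;bne  -- dual
[1] i2  add  -- RAW r3
[2] i3  st  -- no-port MEM/MEM
[3] i4/i5  st;mulh  -- dual
[4] i6/i7  add;or  -- dual
[5] i8  mul  -- tail

ISSUED = 6,7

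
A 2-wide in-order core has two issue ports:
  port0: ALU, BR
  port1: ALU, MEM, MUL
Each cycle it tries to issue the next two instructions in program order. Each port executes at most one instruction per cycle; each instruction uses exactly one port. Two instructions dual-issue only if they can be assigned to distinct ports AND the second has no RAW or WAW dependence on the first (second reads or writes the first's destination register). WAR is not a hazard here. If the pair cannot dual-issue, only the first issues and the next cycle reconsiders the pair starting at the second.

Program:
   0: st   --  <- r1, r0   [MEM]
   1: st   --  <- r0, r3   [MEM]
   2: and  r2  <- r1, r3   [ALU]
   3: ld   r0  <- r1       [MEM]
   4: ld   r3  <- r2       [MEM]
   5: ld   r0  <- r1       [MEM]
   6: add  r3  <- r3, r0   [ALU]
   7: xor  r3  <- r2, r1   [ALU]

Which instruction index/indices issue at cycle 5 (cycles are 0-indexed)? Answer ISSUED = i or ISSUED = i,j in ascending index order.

[0] i0  st.MEM  -- no-port MEM/MEM
[1] i1+i2  st.MEM;and.ALU  -- 2-wide
[2] i3  ld.MEM  -- no-port MEM/MEM
[3] i4  ld.MEM  -- no-port MEM/MEM
[4] i5  ld.MEM  -- RAW r0
[5] i6  add.ALU  -- WAW r3
[6] i7  xor.ALU  -- tail

ISSUED = 6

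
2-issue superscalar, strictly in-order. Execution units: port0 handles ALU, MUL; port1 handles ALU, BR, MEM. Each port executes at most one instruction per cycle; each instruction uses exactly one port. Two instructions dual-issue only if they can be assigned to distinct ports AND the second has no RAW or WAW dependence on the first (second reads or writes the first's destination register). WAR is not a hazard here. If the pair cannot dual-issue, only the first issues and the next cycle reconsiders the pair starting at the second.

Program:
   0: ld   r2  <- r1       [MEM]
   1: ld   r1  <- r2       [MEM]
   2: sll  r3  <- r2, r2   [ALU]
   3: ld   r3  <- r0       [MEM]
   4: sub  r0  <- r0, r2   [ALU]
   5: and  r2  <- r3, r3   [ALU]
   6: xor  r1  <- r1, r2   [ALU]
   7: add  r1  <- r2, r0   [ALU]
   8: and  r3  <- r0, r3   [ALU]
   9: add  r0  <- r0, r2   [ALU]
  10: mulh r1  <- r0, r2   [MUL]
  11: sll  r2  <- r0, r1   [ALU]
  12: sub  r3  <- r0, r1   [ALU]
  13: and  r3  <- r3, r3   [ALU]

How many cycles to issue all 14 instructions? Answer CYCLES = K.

CYCLES = 10

c0: i0 ld  no-port MEM/MEM
c1: i1+i2 ld;sll  dual
c2: i3+i4 ld;sub  dual
c3: i5 and  RAW r2
c4: i6 xor  WAW r1
c5: i7+i8 add;and  dual
c6: i9 add  RAW r0
c7: i10 mulh  RAW r1
c8: i11+i12 sll;sub  dual
c9: i13 and  tail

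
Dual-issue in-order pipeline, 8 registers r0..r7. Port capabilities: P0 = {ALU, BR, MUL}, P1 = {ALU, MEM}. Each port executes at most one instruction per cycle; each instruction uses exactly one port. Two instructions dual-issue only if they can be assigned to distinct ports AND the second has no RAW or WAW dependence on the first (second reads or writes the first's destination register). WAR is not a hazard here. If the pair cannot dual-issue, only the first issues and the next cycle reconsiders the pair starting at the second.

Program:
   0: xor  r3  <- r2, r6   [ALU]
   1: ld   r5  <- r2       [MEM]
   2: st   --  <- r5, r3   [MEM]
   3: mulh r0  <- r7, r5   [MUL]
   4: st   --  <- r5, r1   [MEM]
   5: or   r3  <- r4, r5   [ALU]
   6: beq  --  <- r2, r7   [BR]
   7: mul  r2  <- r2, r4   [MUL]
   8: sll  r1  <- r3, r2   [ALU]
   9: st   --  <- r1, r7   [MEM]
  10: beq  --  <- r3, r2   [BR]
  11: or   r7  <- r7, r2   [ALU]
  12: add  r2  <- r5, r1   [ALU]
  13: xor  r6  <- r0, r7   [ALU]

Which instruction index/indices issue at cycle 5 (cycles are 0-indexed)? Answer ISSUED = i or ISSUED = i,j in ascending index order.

ISSUED = 8

t=0 i0,i1:xor.ALU/ld.MEM ; pair
t=1 i2,i3:st.MEM/mulh.MUL ; pair
t=2 i4,i5:st.MEM/or.ALU ; pair
t=3 i6:beq.BR ; no-port BR/MUL
t=4 i7:mul.MUL ; RAW r2
t=5 i8:sll.ALU ; RAW r1
t=6 i9,i10:st.MEM/beq.BR ; pair
t=7 i11,i12:or.ALU/add.ALU ; pair
t=8 i13:xor.ALU ; tail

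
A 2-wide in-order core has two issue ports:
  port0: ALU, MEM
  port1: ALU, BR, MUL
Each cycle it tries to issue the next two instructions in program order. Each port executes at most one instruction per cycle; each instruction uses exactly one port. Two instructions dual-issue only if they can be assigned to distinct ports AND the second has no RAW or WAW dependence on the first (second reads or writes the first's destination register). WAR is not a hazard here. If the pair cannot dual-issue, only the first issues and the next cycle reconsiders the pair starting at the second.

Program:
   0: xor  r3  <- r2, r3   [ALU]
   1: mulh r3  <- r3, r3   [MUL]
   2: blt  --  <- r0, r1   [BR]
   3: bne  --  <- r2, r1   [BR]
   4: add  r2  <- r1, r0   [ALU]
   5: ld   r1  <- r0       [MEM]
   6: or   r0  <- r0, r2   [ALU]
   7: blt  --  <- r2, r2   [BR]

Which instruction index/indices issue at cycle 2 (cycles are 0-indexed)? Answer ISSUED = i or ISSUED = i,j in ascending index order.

#0 head=0: xor i0 RAW+WAW r3
#1 head=1: mulh i1 no-port MUL/BR
#2 head=2: blt i2 no-port BR/BR
#3 head=3: bne add i3/i4 2-wide
#4 head=5: ld or i5/i6 2-wide
#5 head=7: blt i7 tail

ISSUED = 2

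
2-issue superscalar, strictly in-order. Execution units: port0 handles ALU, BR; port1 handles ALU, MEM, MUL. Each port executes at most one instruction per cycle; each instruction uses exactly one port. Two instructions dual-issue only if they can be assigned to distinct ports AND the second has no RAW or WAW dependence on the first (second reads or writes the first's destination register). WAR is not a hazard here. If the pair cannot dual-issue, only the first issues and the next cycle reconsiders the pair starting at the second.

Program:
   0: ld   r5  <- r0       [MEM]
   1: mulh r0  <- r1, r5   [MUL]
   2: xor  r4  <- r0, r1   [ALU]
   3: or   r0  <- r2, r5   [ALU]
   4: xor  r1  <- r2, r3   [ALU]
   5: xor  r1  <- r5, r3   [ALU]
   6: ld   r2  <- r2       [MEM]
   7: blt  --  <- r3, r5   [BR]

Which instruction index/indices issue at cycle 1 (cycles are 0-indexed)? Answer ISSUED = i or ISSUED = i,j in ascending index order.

ISSUED = 1

c0: i0 ld.MEM  no-port MEM/MUL
c1: i1 mulh.MUL  RAW r0
c2: i2+i3 xor.ALU/or.ALU  pair
c3: i4 xor.ALU  WAW r1
c4: i5+i6 xor.ALU/ld.MEM  pair
c5: i7 blt.BR  tail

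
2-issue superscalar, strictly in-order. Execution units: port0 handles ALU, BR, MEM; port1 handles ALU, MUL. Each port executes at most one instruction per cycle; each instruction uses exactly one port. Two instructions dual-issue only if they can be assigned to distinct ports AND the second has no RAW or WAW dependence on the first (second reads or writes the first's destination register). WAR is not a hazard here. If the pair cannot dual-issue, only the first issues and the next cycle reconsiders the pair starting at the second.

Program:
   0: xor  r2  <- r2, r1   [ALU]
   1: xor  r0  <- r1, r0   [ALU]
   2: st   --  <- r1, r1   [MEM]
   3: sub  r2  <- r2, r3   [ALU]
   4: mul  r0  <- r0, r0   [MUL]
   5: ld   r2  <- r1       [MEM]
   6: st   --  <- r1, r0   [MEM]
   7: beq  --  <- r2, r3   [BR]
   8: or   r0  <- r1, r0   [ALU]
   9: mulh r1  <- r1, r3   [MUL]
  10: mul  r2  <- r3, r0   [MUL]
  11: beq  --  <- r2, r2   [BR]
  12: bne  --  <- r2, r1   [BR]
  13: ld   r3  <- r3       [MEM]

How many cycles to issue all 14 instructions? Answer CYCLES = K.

CYCLES = 10

c0: i0+i1 xor+xor  pair
c1: i2+i3 st+sub  pair
c2: i4+i5 mul+ld  pair
c3: i6 st  no-port MEM/BR
c4: i7+i8 beq+or  pair
c5: i9 mulh  no-port MUL/MUL
c6: i10 mul  RAW r2
c7: i11 beq  no-port BR/BR
c8: i12 bne  no-port BR/MEM
c9: i13 ld  tail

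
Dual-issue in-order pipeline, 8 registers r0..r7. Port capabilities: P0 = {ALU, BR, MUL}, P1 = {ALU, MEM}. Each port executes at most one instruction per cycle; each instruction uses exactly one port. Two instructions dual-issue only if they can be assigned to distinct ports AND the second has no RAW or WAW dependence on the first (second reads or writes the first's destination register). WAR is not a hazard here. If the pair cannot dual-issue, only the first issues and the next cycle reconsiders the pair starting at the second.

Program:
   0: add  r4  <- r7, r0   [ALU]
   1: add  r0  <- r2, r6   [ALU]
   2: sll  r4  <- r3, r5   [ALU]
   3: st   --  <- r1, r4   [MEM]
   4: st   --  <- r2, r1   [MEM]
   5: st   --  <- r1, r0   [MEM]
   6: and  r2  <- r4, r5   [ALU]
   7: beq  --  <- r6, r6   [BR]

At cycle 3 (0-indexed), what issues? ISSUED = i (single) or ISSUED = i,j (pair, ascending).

[0] i0+i1  add.ALU add.ALU  -- 2-wide
[1] i2  sll.ALU  -- RAW r4
[2] i3  st.MEM  -- no-port MEM/MEM
[3] i4  st.MEM  -- no-port MEM/MEM
[4] i5+i6  st.MEM and.ALU  -- 2-wide
[5] i7  beq.BR  -- tail

ISSUED = 4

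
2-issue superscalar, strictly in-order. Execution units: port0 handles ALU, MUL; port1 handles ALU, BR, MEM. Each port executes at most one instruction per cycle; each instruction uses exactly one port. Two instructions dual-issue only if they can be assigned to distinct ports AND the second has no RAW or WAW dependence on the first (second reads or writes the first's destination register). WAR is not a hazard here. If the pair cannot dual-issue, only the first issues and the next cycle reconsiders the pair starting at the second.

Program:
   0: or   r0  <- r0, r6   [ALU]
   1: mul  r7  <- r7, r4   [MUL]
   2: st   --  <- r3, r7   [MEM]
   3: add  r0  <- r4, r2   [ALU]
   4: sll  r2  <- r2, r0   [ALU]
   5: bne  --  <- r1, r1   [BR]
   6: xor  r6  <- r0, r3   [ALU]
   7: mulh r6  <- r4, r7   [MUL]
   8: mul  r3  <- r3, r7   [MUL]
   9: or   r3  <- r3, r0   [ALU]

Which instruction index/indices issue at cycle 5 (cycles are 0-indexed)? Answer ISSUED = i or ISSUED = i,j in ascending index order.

t=0 i0+i1:or.ALU;mul.MUL ; 2-wide
t=1 i2+i3:st.MEM;add.ALU ; 2-wide
t=2 i4+i5:sll.ALU;bne.BR ; 2-wide
t=3 i6:xor.ALU ; WAW r6
t=4 i7:mulh.MUL ; no-port MUL/MUL
t=5 i8:mul.MUL ; RAW+WAW r3
t=6 i9:or.ALU ; tail

ISSUED = 8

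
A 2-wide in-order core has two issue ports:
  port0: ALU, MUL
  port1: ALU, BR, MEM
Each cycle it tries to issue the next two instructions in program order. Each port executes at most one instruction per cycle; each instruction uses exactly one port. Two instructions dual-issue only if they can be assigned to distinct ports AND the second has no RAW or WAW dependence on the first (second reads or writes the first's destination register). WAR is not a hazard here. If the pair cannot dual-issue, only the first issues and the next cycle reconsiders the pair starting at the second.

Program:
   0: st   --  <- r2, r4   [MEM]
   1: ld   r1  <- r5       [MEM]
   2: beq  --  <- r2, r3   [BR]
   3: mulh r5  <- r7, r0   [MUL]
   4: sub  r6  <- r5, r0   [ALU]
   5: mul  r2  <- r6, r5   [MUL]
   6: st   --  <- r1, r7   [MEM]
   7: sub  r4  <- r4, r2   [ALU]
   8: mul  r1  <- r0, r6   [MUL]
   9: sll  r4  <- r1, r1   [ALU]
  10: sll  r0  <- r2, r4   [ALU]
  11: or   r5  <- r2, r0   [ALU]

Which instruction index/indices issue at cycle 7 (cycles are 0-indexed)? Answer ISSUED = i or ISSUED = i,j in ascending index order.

ISSUED = 10

#0 head=0: st.MEM i0 no-port MEM/MEM
#1 head=1: ld.MEM i1 no-port MEM/BR
#2 head=2: beq.BR;mulh.MUL i2&i3 pair
#3 head=4: sub.ALU i4 RAW r6
#4 head=5: mul.MUL;st.MEM i5&i6 pair
#5 head=7: sub.ALU;mul.MUL i7&i8 pair
#6 head=9: sll.ALU i9 RAW r4
#7 head=10: sll.ALU i10 RAW r0
#8 head=11: or.ALU i11 tail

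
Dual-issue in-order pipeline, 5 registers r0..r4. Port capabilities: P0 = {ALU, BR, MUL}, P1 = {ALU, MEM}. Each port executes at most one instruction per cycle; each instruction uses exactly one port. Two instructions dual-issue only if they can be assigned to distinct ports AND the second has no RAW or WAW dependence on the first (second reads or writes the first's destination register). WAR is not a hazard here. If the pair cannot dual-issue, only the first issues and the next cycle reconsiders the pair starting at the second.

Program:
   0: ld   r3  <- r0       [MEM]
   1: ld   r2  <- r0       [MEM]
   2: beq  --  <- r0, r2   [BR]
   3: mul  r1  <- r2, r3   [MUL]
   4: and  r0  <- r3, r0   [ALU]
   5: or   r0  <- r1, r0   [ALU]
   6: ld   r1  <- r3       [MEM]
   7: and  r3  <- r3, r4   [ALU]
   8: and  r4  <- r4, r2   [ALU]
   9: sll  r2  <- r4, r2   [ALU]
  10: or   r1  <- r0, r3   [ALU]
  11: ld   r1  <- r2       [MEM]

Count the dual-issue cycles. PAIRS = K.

#0 head=0: ld i0 no-port MEM/MEM
#1 head=1: ld i1 RAW r2
#2 head=2: beq i2 no-port BR/MUL
#3 head=3: mul and i3+i4 dual
#4 head=5: or ld i5+i6 dual
#5 head=7: and and i7+i8 dual
#6 head=9: sll or i9+i10 dual
#7 head=11: ld i11 tail

PAIRS = 4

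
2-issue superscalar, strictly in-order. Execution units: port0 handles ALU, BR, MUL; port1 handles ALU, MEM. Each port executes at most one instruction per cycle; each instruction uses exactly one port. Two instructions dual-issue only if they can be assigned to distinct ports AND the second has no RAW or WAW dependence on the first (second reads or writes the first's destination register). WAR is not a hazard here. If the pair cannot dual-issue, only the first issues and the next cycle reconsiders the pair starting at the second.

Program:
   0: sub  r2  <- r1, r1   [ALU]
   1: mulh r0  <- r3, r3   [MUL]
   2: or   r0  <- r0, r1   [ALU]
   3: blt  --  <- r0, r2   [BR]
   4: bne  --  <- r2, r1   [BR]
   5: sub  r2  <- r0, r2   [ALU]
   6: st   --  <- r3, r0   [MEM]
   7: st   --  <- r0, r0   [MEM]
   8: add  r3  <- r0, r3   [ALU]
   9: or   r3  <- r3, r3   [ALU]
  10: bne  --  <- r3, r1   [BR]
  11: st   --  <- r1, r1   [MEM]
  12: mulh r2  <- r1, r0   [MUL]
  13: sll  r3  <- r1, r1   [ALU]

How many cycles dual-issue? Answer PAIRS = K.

PAIRS = 5

  cy0 -> i0,i1 (sub+mulh) pair
  cy1 -> i2 (or) RAW r0
  cy2 -> i3 (blt) no-port BR/BR
  cy3 -> i4,i5 (bne+sub) pair
  cy4 -> i6 (st) no-port MEM/MEM
  cy5 -> i7,i8 (st+add) pair
  cy6 -> i9 (or) RAW r3
  cy7 -> i10,i11 (bne+st) pair
  cy8 -> i12,i13 (mulh+sll) pair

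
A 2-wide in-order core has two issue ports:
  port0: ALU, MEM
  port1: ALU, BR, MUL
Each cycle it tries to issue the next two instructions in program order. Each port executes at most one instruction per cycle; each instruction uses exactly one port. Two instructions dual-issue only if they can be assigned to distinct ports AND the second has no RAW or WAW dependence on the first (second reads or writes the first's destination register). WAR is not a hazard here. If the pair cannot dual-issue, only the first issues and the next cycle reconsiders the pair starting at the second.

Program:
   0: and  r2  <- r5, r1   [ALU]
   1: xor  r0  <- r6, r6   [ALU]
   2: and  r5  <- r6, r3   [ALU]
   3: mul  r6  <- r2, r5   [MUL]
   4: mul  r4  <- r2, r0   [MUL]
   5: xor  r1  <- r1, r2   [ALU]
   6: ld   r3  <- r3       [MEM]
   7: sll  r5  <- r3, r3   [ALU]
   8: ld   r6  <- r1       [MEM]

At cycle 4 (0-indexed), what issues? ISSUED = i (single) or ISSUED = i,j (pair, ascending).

c0: i0,i1 and.ALU/xor.ALU  pair
c1: i2 and.ALU  RAW r5
c2: i3 mul.MUL  no-port MUL/MUL
c3: i4,i5 mul.MUL/xor.ALU  pair
c4: i6 ld.MEM  RAW r3
c5: i7,i8 sll.ALU/ld.MEM  pair

ISSUED = 6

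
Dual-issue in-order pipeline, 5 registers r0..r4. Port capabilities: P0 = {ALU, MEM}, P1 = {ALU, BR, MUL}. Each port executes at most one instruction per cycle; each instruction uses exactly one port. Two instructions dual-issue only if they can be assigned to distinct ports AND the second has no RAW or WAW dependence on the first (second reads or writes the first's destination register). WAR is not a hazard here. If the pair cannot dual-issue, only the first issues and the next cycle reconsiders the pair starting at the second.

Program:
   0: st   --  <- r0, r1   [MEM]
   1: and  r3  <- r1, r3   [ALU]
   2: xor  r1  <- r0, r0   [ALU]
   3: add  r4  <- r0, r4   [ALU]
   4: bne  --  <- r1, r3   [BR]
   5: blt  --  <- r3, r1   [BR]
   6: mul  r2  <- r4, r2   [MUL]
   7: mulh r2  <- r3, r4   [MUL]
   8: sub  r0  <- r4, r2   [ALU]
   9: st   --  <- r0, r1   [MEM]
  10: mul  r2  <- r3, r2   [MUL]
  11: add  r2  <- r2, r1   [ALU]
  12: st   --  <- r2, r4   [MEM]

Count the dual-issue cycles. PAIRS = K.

PAIRS = 3

0. st.MEM+and.ALU @i0,i1  | dual
1. xor.ALU+add.ALU @i2,i3  | dual
2. bne.BR @i4  | no-port BR/BR
3. blt.BR @i5  | no-port BR/MUL
4. mul.MUL @i6  | no-port MUL/MUL
5. mulh.MUL @i7  | RAW r2
6. sub.ALU @i8  | RAW r0
7. st.MEM+mul.MUL @i9,i10  | dual
8. add.ALU @i11  | RAW r2
9. st.MEM @i12  | tail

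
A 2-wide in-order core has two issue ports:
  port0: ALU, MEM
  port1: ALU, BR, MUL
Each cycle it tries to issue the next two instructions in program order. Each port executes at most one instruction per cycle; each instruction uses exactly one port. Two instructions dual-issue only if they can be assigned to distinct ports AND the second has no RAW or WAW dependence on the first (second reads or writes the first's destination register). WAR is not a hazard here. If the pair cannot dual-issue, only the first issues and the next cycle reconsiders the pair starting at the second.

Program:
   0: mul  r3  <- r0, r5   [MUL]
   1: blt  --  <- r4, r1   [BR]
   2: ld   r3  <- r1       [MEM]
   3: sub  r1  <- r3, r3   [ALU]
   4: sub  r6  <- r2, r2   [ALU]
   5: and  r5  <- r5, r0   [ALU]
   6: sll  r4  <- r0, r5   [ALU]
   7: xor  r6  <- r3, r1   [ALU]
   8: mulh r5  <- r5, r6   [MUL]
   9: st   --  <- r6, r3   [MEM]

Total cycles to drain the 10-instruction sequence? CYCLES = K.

0. mul @i0  | no-port MUL/BR
1. blt ld @i1+i2  | 2-wide
2. sub sub @i3+i4  | 2-wide
3. and @i5  | RAW r5
4. sll xor @i6+i7  | 2-wide
5. mulh st @i8+i9  | 2-wide

CYCLES = 6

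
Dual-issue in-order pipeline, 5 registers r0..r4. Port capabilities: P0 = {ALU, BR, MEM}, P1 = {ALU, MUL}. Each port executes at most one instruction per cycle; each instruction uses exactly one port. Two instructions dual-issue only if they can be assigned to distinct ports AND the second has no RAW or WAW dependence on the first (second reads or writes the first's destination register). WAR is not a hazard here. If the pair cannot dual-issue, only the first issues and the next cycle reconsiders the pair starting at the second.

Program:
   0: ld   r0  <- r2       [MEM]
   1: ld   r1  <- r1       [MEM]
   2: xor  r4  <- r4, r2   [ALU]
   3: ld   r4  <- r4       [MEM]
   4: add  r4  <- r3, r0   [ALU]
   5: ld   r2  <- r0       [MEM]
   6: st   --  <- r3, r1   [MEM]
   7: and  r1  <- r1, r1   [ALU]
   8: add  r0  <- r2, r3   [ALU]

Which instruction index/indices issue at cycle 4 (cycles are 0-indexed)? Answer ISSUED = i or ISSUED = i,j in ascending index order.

ISSUED = 6,7

  cy0 -> i0 (ld) no-port MEM/MEM
  cy1 -> i1&i2 (ld/xor) pair
  cy2 -> i3 (ld) WAW r4
  cy3 -> i4&i5 (add/ld) pair
  cy4 -> i6&i7 (st/and) pair
  cy5 -> i8 (add) tail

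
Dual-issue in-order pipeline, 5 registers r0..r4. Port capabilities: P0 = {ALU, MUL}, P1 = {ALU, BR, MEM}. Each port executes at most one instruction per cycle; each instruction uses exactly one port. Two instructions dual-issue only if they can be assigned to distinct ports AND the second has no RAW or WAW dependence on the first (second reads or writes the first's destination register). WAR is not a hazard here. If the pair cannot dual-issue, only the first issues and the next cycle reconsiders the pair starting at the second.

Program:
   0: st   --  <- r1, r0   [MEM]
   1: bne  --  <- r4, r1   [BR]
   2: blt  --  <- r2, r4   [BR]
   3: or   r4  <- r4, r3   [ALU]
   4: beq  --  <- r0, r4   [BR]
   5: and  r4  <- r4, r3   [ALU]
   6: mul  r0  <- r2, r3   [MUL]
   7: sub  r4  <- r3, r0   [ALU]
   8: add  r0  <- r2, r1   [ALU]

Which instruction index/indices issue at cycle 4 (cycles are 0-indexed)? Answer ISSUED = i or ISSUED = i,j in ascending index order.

t=0 i0:st.MEM ; no-port MEM/BR
t=1 i1:bne.BR ; no-port BR/BR
t=2 i2,i3:blt.BR+or.ALU ; dual
t=3 i4,i5:beq.BR+and.ALU ; dual
t=4 i6:mul.MUL ; RAW r0
t=5 i7,i8:sub.ALU+add.ALU ; dual

ISSUED = 6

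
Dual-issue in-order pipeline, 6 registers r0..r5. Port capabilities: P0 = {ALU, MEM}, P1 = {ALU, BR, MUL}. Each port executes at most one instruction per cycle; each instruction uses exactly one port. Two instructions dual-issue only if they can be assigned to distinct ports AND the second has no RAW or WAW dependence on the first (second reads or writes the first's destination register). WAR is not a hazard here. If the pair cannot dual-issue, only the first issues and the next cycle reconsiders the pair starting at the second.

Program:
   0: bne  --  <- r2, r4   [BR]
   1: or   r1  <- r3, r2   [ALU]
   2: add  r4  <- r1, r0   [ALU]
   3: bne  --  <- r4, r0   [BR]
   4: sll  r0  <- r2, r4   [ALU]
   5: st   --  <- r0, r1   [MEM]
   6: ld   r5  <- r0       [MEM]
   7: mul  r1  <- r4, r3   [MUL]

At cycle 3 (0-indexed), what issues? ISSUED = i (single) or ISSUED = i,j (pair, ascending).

t=0 i0/i1:bne.BR;or.ALU ; pair
t=1 i2:add.ALU ; RAW r4
t=2 i3/i4:bne.BR;sll.ALU ; pair
t=3 i5:st.MEM ; no-port MEM/MEM
t=4 i6/i7:ld.MEM;mul.MUL ; pair

ISSUED = 5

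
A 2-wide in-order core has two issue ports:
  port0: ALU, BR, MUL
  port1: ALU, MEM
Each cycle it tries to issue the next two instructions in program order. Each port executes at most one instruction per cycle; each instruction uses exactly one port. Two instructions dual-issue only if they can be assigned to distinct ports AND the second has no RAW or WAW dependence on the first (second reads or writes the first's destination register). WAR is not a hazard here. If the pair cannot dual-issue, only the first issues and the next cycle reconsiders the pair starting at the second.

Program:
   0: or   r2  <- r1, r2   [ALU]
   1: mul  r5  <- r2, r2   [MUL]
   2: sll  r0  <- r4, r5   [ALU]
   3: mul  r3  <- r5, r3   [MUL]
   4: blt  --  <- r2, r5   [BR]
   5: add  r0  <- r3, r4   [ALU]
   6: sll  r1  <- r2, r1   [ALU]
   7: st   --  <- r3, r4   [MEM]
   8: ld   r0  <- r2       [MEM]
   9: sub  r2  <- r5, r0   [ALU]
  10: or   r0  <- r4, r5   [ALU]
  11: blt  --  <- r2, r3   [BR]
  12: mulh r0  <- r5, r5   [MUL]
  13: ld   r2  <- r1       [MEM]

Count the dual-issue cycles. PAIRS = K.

PAIRS = 5

c0: i0 or.ALU  RAW r2
c1: i1 mul.MUL  RAW r5
c2: i2&i3 sll.ALU+mul.MUL  pair
c3: i4&i5 blt.BR+add.ALU  pair
c4: i6&i7 sll.ALU+st.MEM  pair
c5: i8 ld.MEM  RAW r0
c6: i9&i10 sub.ALU+or.ALU  pair
c7: i11 blt.BR  no-port BR/MUL
c8: i12&i13 mulh.MUL+ld.MEM  pair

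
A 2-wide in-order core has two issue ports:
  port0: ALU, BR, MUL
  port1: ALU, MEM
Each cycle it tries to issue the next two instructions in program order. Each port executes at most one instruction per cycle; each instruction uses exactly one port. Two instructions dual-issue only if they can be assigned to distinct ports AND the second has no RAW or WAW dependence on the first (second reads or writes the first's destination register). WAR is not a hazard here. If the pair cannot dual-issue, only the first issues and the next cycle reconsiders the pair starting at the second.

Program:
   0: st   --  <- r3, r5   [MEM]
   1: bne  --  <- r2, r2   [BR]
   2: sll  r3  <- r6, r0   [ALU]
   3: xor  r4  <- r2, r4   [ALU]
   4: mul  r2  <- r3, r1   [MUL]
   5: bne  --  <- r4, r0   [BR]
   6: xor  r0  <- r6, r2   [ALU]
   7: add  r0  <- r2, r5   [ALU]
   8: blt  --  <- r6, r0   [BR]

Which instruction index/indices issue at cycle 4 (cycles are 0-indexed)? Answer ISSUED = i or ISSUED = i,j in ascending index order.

ISSUED = 7

[0] i0/i1  st/bne  -- 2-wide
[1] i2/i3  sll/xor  -- 2-wide
[2] i4  mul  -- no-port MUL/BR
[3] i5/i6  bne/xor  -- 2-wide
[4] i7  add  -- RAW r0
[5] i8  blt  -- tail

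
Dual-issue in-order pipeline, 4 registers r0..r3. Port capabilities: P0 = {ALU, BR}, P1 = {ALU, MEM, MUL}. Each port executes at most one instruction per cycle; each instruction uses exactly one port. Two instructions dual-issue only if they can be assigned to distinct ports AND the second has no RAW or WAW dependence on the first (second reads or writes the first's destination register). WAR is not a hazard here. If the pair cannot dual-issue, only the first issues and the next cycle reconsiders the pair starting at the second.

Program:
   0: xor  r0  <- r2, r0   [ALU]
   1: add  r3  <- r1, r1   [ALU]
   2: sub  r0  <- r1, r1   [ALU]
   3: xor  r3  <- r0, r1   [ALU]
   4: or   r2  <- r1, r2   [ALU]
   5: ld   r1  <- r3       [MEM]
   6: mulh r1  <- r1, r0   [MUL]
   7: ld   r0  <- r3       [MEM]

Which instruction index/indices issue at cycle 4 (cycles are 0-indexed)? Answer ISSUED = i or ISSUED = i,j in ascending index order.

[0] i0+i1  xor.ALU/add.ALU  -- pair
[1] i2  sub.ALU  -- RAW r0
[2] i3+i4  xor.ALU/or.ALU  -- pair
[3] i5  ld.MEM  -- no-port MEM/MUL
[4] i6  mulh.MUL  -- no-port MUL/MEM
[5] i7  ld.MEM  -- tail

ISSUED = 6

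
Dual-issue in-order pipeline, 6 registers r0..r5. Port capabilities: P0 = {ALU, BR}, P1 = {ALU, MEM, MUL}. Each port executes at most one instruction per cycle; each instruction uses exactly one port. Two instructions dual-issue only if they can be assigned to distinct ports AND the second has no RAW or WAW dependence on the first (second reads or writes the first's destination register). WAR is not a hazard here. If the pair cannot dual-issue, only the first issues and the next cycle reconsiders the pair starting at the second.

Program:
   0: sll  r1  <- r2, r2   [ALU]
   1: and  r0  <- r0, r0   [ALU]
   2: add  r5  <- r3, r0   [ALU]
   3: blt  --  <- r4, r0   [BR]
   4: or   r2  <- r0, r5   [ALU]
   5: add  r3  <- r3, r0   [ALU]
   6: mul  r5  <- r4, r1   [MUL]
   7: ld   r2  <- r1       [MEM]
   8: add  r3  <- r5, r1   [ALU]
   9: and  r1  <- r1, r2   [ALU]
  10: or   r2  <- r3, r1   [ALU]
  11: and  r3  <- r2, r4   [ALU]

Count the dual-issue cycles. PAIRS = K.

c0: i0/i1 sll.ALU+and.ALU  dual
c1: i2/i3 add.ALU+blt.BR  dual
c2: i4/i5 or.ALU+add.ALU  dual
c3: i6 mul.MUL  no-port MUL/MEM
c4: i7/i8 ld.MEM+add.ALU  dual
c5: i9 and.ALU  RAW r1
c6: i10 or.ALU  RAW r2
c7: i11 and.ALU  tail

PAIRS = 4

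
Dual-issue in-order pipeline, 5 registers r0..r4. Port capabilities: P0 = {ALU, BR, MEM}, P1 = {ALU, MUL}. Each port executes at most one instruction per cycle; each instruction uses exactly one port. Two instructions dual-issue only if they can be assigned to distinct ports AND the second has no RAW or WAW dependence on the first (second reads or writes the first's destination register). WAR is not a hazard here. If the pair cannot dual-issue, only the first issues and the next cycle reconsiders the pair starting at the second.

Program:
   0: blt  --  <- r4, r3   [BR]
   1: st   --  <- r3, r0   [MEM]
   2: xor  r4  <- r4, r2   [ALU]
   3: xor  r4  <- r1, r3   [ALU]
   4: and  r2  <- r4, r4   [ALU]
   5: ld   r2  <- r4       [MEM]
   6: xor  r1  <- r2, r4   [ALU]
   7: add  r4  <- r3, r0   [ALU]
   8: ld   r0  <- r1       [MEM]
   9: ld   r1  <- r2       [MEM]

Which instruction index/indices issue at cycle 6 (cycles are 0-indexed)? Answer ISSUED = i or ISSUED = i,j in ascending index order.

ISSUED = 8

c0: i0 blt.BR  no-port BR/MEM
c1: i1+i2 st.MEM/xor.ALU  pair
c2: i3 xor.ALU  RAW r4
c3: i4 and.ALU  WAW r2
c4: i5 ld.MEM  RAW r2
c5: i6+i7 xor.ALU/add.ALU  pair
c6: i8 ld.MEM  no-port MEM/MEM
c7: i9 ld.MEM  tail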